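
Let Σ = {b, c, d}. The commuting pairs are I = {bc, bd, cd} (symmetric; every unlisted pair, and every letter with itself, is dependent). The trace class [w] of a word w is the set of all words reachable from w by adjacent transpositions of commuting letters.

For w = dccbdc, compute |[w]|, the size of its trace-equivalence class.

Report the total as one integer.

0(d) covers ∅
1(c) covers ∅
2(c) covers 1:c
3(b) covers ∅
4(d) covers 0:d
5(c) covers 2:c
floor of heap: 0:d, 1:c, 3:b
completions by unplaced set U, small U first (add the entries for U minus each lowest piece of U):
  |U|=1: {3}:1  {4}:1  {5}:1
  |U|=2: {0,4}:1  {2,5}:1  {3,4}:2  {3,5}:2  {4,5}:2
  |U|=3: {0,3,4}:3  {0,4,5}:3  {1,2,5}:1  {2,3,5}:3  {2,4,5}:3  {3,4,5}:6
  |U|=4: {0,2,4,5}:6  {0,3,4,5}:12  {1,2,3,5}:4  {1,2,4,5}:4  {2,3,4,5}:12
  start at 0(d): 20
  start at 1(c): 30
  start at 3(b): 10
sum over floor = 60

60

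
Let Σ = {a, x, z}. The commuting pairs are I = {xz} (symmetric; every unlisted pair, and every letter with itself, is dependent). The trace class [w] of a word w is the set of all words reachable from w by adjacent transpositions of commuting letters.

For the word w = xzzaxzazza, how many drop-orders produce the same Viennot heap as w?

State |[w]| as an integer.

piece 0:x — minimal
piece 1:z — minimal
piece 2:z rests on {1:z}
piece 3:a rests on {0:x, 2:z}
piece 4:x rests on {3:a}
piece 5:z rests on {3:a}
piece 6:a rests on {4:x, 5:z}
piece 7:z rests on {6:a}
piece 8:z rests on {7:z}
piece 9:a rests on {8:z}
minimal pieces: {0:x, 1:z}
ways to finish when only these pieces remain (= sum over removing one remaining piece with nothing left below it):
  1 left: {9}→1
  2 left: {8,9}→1
  3 left: {7,8,9}→1
  4 left: {6,7,8,9}→1
  5 left: {4,6,7,8,9}→1  {5,6,7,8,9}→1
  6 left: {4,5,6,7,8,9}→2
  7 left: {3,4,5,6,7,8,9}→2
  8 left: {0,3,4,5,6,7,8,9}→2  {2,3,4,5,6,7,8,9}→2
  placing 0:x first → 2 extensions
  placing 1:z first → 4 extensions
total linear extensions = 6

6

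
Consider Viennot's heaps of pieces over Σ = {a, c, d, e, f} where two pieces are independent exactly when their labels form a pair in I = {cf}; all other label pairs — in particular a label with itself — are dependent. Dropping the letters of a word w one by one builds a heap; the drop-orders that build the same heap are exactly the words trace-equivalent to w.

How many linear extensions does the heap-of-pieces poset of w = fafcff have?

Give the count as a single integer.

piece 0:f — minimal
piece 1:a rests on {0:f}
piece 2:f rests on {1:a}
piece 3:c rests on {1:a}
piece 4:f rests on {2:f}
piece 5:f rests on {4:f}
minimal pieces: {0:f}
ways to finish when only these pieces remain (= sum over removing one remaining piece with nothing left below it):
  1 left: {3}→1  {5}→1
  2 left: {3,5}→2  {4,5}→1
  3 left: {2,4,5}→1  {3,4,5}→3
  4 left: {2,3,4,5}→4
  placing 0:f first → 4 extensions

4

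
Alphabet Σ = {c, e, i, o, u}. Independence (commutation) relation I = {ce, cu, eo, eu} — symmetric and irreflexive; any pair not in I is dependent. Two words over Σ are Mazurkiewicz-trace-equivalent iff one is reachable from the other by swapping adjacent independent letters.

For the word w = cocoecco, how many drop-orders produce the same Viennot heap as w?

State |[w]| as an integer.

8

drop 0:c onto floor
drop 1:o onto {0:c}
drop 2:c onto {1:o}
drop 3:o onto {2:c}
drop 4:e onto floor
drop 5:c onto {3:o}
drop 6:c onto {5:c}
drop 7:o onto {6:c}
ground layer = {0:c, 4:e}
drop-orders for the pieces not yet dropped (sum over which currently-grounded one goes next):
  1 to go: {4} 1  {7} 1
  2 to go: {4,7} 2  {6,7} 1
  3 to go: {4,6,7} 3  {5,6,7} 1
  4 to go: {3,5,6,7} 1  {4,5,6,7} 4
  5 to go: {2,3,5,6,7} 1  {3,4,5,6,7} 5
  6 to go: {1,2,3,5,6,7} 1  {2,3,4,5,6,7} 6
  if 0:c drops first: 7 orders
  if 4:e drops first: 1 orders
heap linearizations: 8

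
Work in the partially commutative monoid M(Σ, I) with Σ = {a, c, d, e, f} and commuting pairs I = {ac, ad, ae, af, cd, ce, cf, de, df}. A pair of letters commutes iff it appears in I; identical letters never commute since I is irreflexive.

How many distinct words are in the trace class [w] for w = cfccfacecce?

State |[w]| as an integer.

2310

#0=c has no predecessor
#1=f has no predecessor
#2=c depends on [0:c]
#3=c depends on [2:c]
#4=f depends on [1:f]
#5=a has no predecessor
#6=c depends on [3:c]
#7=e depends on [4:f]
#8=c depends on [6:c]
#9=c depends on [8:c]
#10=e depends on [7:e]
sources: [0:c, 1:f, 5:a]
N(rest) = Σ N(rest − s) over sources s of rest; N(one piece) = 1:
  size 1 → [5]=1  [9]=1  [10]=1
  size 2 → [5,9]=2  [5,10]=2  [7,10]=1  [8,9]=1  [9,10]=2
  size 3 → [4,7,10]=1  [5,7,10]=3  [5,8,9]=3  [5,9,10]=6  [6,8,9]=1  [7,9,10]=3  [8,9,10]=3
  size 4 → [1,4,7,10]=1  [3,6,8,9]=1  [4,5,7,10]=4  [4,7,9,10]=4  [5,6,8,9]=4  [5,7,9,10]=12  [5,8,9,10]=12  [6,8,9,10]=4  [7,8,9,10]=6
  size 5 → [1,4,5,7,10]=5  [1,4,7,9,10]=5  [2,3,6,8,9]=1  [3,5,6,8,9]=5  [3,6,8,9,10]=5  [4,5,7,9,10]=20  [4,7,8,9,10]=10  [5,6,8,9,10]=20  [5,7,8,9,10]=30  [6,7,8,9,10]=10
  size 6 → [0,2,3,6,8,9]=1  [1,4,5,7,9,10]=30  [1,4,7,8,9,10]=15  [2,3,5,6,8,9]=6  [2,3,6,8,9,10]=6  [3,5,6,8,9,10]=30  [3,6,7,8,9,10]=15  [4,5,7,8,9,10]=60  [4,6,7,8,9,10]=20  [5,6,7,8,9,10]=60
  size 7 → [0,2,3,5,6,8,9]=7  [0,2,3,6,8,9,10]=7  [1,4,5,7,8,9,10]=105  [1,4,6,7,8,9,10]=35  [2,3,5,6,8,9,10]=42  [2,3,6,7,8,9,10]=21  [3,4,6,7,8,9,10]=35  [3,5,6,7,8,9,10]=105  [4,5,6,7,8,9,10]=140
  size 8 → [0,2,3,5,6,8,9,10]=56  [0,2,3,6,7,8,9,10]=28  [1,3,4,6,7,8,9,10]=70  [1,4,5,6,7,8,9,10]=280  [2,3,4,6,7,8,9,10]=56  [2,3,5,6,7,8,9,10]=168  [3,4,5,6,7,8,9,10]=280
  size 9 → [0,2,3,4,6,7,8,9,10]=84  [0,2,3,5,6,7,8,9,10]=252  [1,2,3,4,6,7,8,9,10]=126  [1,3,4,5,6,7,8,9,10]=630  [2,3,4,5,6,7,8,9,10]=504
  first=0(c) contributes 1260
  first=1(f) contributes 840
  first=5(a) contributes 210
|[w]| = 2310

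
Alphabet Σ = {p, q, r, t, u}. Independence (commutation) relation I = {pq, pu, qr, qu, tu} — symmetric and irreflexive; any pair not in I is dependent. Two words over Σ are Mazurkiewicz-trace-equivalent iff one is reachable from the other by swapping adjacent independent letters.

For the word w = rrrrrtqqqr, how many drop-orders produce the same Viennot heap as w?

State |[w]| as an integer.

4

drop 0:r onto floor
drop 1:r onto {0:r}
drop 2:r onto {1:r}
drop 3:r onto {2:r}
drop 4:r onto {3:r}
drop 5:t onto {4:r}
drop 6:q onto {5:t}
drop 7:q onto {6:q}
drop 8:q onto {7:q}
drop 9:r onto {5:t}
ground layer = {0:r}
drop-orders for the pieces not yet dropped (sum over which currently-grounded one goes next):
  1 to go: {8} 1  {9} 1
  2 to go: {7,8} 1  {8,9} 2
  3 to go: {6,7,8} 1  {7,8,9} 3
  4 to go: {6,7,8,9} 4
  5 to go: {5,6,7,8,9} 4
  6 to go: {4,5,6,7,8,9} 4
  7 to go: {3,4,5,6,7,8,9} 4
  8 to go: {2,3,4,5,6,7,8,9} 4
  if 0:r drops first: 4 orders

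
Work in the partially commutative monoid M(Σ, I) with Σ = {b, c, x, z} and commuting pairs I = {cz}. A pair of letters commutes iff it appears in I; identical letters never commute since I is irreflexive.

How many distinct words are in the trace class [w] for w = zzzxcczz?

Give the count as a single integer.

piece 0:z — minimal
piece 1:z rests on {0:z}
piece 2:z rests on {1:z}
piece 3:x rests on {2:z}
piece 4:c rests on {3:x}
piece 5:c rests on {4:c}
piece 6:z rests on {3:x}
piece 7:z rests on {6:z}
minimal pieces: {0:z}
ways to finish when only these pieces remain (= sum over removing one remaining piece with nothing left below it):
  1 left: {5}→1  {7}→1
  2 left: {4,5}→1  {5,7}→2  {6,7}→1
  3 left: {4,5,7}→3  {5,6,7}→3
  4 left: {4,5,6,7}→6
  5 left: {3,4,5,6,7}→6
  6 left: {2,3,4,5,6,7}→6
  placing 0:z first → 6 extensions

6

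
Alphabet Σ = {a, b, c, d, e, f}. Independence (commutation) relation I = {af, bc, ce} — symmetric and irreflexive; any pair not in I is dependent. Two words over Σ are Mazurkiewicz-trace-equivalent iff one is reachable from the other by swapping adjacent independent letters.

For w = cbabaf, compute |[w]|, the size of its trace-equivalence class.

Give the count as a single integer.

4

0(c) covers ∅
1(b) covers ∅
2(a) covers 0:c, 1:b
3(b) covers 2:a
4(a) covers 3:b
5(f) covers 3:b
floor of heap: 0:c, 1:b
completions by unplaced set U, small U first (add the entries for U minus each lowest piece of U):
  |U|=1: {4}:1  {5}:1
  |U|=2: {4,5}:2
  |U|=3: {3,4,5}:2
  |U|=4: {2,3,4,5}:2
  start at 0(c): 2
  start at 1(b): 2
sum over floor = 4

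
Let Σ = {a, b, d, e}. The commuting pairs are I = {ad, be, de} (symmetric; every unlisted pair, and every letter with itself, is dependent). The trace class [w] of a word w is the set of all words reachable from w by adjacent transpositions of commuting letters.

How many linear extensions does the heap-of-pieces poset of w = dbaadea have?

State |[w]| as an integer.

0(d) covers ∅
1(b) covers 0:d
2(a) covers 1:b
3(a) covers 2:a
4(d) covers 1:b
5(e) covers 3:a
6(a) covers 5:e
floor of heap: 0:d
completions by unplaced set U, small U first (add the entries for U minus each lowest piece of U):
  |U|=1: {4}:1  {6}:1
  |U|=2: {4,6}:2  {5,6}:1
  |U|=3: {3,5,6}:1  {4,5,6}:3
  |U|=4: {2,3,5,6}:1  {3,4,5,6}:4
  |U|=5: {2,3,4,5,6}:5
  start at 0(d): 5

5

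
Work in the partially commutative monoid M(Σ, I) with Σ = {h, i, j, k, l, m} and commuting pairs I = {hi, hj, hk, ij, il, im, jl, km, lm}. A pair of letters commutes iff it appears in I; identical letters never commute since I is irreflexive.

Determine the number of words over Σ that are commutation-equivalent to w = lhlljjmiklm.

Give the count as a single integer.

drop 0:l onto floor
drop 1:h onto {0:l}
drop 2:l onto {1:h}
drop 3:l onto {2:l}
drop 4:j onto floor
drop 5:j onto {4:j}
drop 6:m onto {1:h, 5:j}
drop 7:i onto floor
drop 8:k onto {3:l, 5:j, 7:i}
drop 9:l onto {8:k}
drop 10:m onto {6:m}
ground layer = {0:l, 4:j, 7:i}
drop-orders for the pieces not yet dropped (sum over which currently-grounded one goes next):
  1 to go: {9} 1  {10} 1
  2 to go: {6,10} 1  {8,9} 1  {9,10} 2
  3 to go: {3,8,9} 1  {6,9,10} 3  {7,8,9} 1  {8,9,10} 3
  4 to go: {2,3,8,9} 1  {3,7,8,9} 2  {3,8,9,10} 4  {6,8,9,10} 6  {7,8,9,10} 4
  5 to go: {2,3,7,8,9} 3  {2,3,8,9,10} 5  {3,6,8,9,10} 10  {3,7,8,9,10} 10  {5,6,8,9,10} 6  {6,7,8,9,10} 10
  6 to go: {2,3,6,8,9,10} 15  {2,3,7,8,9,10} 18  {3,5,6,8,9,10} 16  {3,6,7,8,9,10} 30  {4,5,6,8,9,10} 6  {5,6,7,8,9,10} 16
  7 to go: {1,2,3,6,8,9,10} 15  {2,3,5,6,8,9,10} 31  {2,3,6,7,8,9,10} 63  {3,4,5,6,8,9,10} 22  {3,5,6,7,8,9,10} 62  {4,5,6,7,8,9,10} 22
  8 to go: {0,1,2,3,6,8,9,10} 15  {1,2,3,5,6,8,9,10} 46  {1,2,3,6,7,8,9,10} 78  {2,3,4,5,6,8,9,10} 53  {2,3,5,6,7,8,9,10} 156  {3,4,5,6,7,8,9,10} 106
  9 to go: {0,1,2,3,5,6,8,9,10} 61  {0,1,2,3,6,7,8,9,10} 93  {1,2,3,4,5,6,8,9,10} 99  {1,2,3,5,6,7,8,9,10} 280  {2,3,4,5,6,7,8,9,10} 315
  if 0:l drops first: 694 orders
  if 4:j drops first: 434 orders
  if 7:i drops first: 160 orders
heap linearizations: 1288

1288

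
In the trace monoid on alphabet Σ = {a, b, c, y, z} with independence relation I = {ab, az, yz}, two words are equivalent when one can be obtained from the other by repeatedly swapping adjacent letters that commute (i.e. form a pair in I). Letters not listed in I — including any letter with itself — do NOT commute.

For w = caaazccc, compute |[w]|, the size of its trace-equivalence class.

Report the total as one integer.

piece 0:c — minimal
piece 1:a rests on {0:c}
piece 2:a rests on {1:a}
piece 3:a rests on {2:a}
piece 4:z rests on {0:c}
piece 5:c rests on {3:a, 4:z}
piece 6:c rests on {5:c}
piece 7:c rests on {6:c}
minimal pieces: {0:c}
ways to finish when only these pieces remain (= sum over removing one remaining piece with nothing left below it):
  1 left: {7}→1
  2 left: {6,7}→1
  3 left: {5,6,7}→1
  4 left: {3,5,6,7}→1  {4,5,6,7}→1
  5 left: {2,3,5,6,7}→1  {3,4,5,6,7}→2
  6 left: {1,2,3,5,6,7}→1  {2,3,4,5,6,7}→3
  placing 0:c first → 4 extensions

4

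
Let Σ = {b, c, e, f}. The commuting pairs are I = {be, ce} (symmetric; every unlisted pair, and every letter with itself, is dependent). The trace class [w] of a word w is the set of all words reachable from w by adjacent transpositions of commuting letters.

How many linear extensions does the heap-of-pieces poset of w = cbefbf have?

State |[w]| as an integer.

3

0(c) covers ∅
1(b) covers 0:c
2(e) covers ∅
3(f) covers 1:b, 2:e
4(b) covers 3:f
5(f) covers 4:b
floor of heap: 0:c, 2:e
completions by unplaced set U, small U first (add the entries for U minus each lowest piece of U):
  |U|=1: {5}:1
  |U|=2: {4,5}:1
  |U|=3: {3,4,5}:1
  |U|=4: {1,3,4,5}:1  {2,3,4,5}:1
  start at 0(c): 2
  start at 2(e): 1
sum over floor = 3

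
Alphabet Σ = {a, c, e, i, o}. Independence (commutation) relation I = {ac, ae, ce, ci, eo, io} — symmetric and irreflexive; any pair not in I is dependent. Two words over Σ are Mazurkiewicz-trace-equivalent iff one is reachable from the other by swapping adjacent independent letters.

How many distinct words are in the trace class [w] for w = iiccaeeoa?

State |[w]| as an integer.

drop 0:i onto floor
drop 1:i onto {0:i}
drop 2:c onto floor
drop 3:c onto {2:c}
drop 4:a onto {1:i}
drop 5:e onto {1:i}
drop 6:e onto {5:e}
drop 7:o onto {3:c, 4:a}
drop 8:a onto {7:o}
ground layer = {0:i, 2:c}
drop-orders for the pieces not yet dropped (sum over which currently-grounded one goes next):
  1 to go: {6} 1  {8} 1
  2 to go: {5,6} 1  {6,8} 2  {7,8} 1
  3 to go: {3,7,8} 1  {4,7,8} 1  {5,6,8} 3  {6,7,8} 3
  4 to go: {2,3,7,8} 1  {3,4,7,8} 2  {3,6,7,8} 4  {4,6,7,8} 4  {5,6,7,8} 6
  5 to go: {2,3,4,7,8} 3  {2,3,6,7,8} 5  {3,4,6,7,8} 10  {3,5,6,7,8} 10  {4,5,6,7,8} 10
  6 to go: {1,4,5,6,7,8} 10  {2,3,4,6,7,8} 18  {2,3,5,6,7,8} 15  {3,4,5,6,7,8} 30
  7 to go: {0,1,4,5,6,7,8} 10  {1,3,4,5,6,7,8} 40  {2,3,4,5,6,7,8} 63
  if 0:i drops first: 103 orders
  if 2:c drops first: 50 orders
heap linearizations: 153

153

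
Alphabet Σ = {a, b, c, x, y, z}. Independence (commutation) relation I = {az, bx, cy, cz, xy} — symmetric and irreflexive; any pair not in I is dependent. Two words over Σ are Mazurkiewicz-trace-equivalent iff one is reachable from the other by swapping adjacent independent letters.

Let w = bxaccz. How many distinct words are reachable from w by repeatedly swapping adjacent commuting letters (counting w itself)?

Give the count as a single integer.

8

#0=b has no predecessor
#1=x has no predecessor
#2=a depends on [0:b, 1:x]
#3=c depends on [2:a]
#4=c depends on [3:c]
#5=z depends on [0:b, 1:x]
sources: [0:b, 1:x]
N(rest) = Σ N(rest − s) over sources s of rest; N(one piece) = 1:
  size 1 → [4]=1  [5]=1
  size 2 → [3,4]=1  [4,5]=2
  size 3 → [2,3,4]=1  [3,4,5]=3
  size 4 → [2,3,4,5]=4
  first=0(b) contributes 4
  first=1(x) contributes 4
|[w]| = 8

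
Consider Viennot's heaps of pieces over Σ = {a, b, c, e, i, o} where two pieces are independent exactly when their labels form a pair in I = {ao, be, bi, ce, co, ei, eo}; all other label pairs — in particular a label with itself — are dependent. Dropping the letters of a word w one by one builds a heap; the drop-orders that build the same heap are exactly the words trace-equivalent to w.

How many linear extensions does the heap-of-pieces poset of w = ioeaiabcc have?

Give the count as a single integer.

5

#0=i has no predecessor
#1=o depends on [0:i]
#2=e has no predecessor
#3=a depends on [0:i, 2:e]
#4=i depends on [1:o, 3:a]
#5=a depends on [4:i]
#6=b depends on [5:a]
#7=c depends on [6:b]
#8=c depends on [7:c]
sources: [0:i, 2:e]
N(rest) = Σ N(rest − s) over sources s of rest; N(one piece) = 1:
  size 1 → [8]=1
  size 2 → [7,8]=1
  size 3 → [6,7,8]=1
  size 4 → [5,6,7,8]=1
  size 5 → [4,5,6,7,8]=1
  size 6 → [1,4,5,6,7,8]=1  [3,4,5,6,7,8]=1
  size 7 → [1,3,4,5,6,7,8]=2  [2,3,4,5,6,7,8]=1
  first=0(i) contributes 3
  first=2(e) contributes 2
|[w]| = 5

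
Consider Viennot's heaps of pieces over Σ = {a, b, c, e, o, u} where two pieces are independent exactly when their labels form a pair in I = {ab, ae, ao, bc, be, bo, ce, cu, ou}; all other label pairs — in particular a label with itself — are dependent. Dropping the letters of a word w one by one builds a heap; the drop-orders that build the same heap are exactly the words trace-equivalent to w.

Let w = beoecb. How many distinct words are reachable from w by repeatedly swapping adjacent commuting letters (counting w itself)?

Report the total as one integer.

0(b) covers ∅
1(e) covers ∅
2(o) covers 1:e
3(e) covers 2:o
4(c) covers 2:o
5(b) covers 0:b
floor of heap: 0:b, 1:e
completions by unplaced set U, small U first (add the entries for U minus each lowest piece of U):
  |U|=1: {3}:1  {4}:1  {5}:1
  |U|=2: {0,5}:1  {3,4}:2  {3,5}:2  {4,5}:2
  |U|=3: {0,3,5}:3  {0,4,5}:3  {2,3,4}:2  {3,4,5}:6
  |U|=4: {0,3,4,5}:12  {1,2,3,4}:2  {2,3,4,5}:8
  start at 0(b): 10
  start at 1(e): 20
sum over floor = 30

30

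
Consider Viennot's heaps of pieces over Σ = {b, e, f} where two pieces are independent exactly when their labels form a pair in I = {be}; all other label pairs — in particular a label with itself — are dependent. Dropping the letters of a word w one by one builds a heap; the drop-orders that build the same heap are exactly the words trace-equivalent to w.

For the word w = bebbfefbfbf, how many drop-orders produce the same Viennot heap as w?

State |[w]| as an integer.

4

piece 0:b — minimal
piece 1:e — minimal
piece 2:b rests on {0:b}
piece 3:b rests on {2:b}
piece 4:f rests on {1:e, 3:b}
piece 5:e rests on {4:f}
piece 6:f rests on {5:e}
piece 7:b rests on {6:f}
piece 8:f rests on {7:b}
piece 9:b rests on {8:f}
piece 10:f rests on {9:b}
minimal pieces: {0:b, 1:e}
ways to finish when only these pieces remain (= sum over removing one remaining piece with nothing left below it):
  1 left: {10}→1
  2 left: {9,10}→1
  3 left: {8,9,10}→1
  4 left: {7,8,9,10}→1
  5 left: {6,7,8,9,10}→1
  6 left: {5,6,7,8,9,10}→1
  7 left: {4,5,6,7,8,9,10}→1
  8 left: {1,4,5,6,7,8,9,10}→1  {3,4,5,6,7,8,9,10}→1
  9 left: {1,3,4,5,6,7,8,9,10}→2  {2,3,4,5,6,7,8,9,10}→1
  placing 0:b first → 3 extensions
  placing 1:e first → 1 extensions
total linear extensions = 4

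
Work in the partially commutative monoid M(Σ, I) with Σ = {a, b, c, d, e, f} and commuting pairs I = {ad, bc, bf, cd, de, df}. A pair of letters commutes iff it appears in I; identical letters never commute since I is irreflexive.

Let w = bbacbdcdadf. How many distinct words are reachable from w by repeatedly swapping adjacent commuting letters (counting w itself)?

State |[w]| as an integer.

drop 0:b onto floor
drop 1:b onto {0:b}
drop 2:a onto {1:b}
drop 3:c onto {2:a}
drop 4:b onto {2:a}
drop 5:d onto {4:b}
drop 6:c onto {3:c}
drop 7:d onto {5:d}
drop 8:a onto {4:b, 6:c}
drop 9:d onto {7:d}
drop 10:f onto {8:a}
ground layer = {0:b}
drop-orders for the pieces not yet dropped (sum over which currently-grounded one goes next):
  1 to go: {9} 1  {10} 1
  2 to go: {7,9} 1  {8,10} 1  {9,10} 2
  3 to go: {5,7,9} 1  {6,8,10} 1  {7,9,10} 3  {8,9,10} 3
  4 to go: {3,6,8,10} 1  {5,7,9,10} 4  {6,8,9,10} 4  {7,8,9,10} 6
  5 to go: {3,6,8,9,10} 5  {5,7,8,9,10} 10  {6,7,8,9,10} 10
  6 to go: {3,6,7,8,9,10} 15  {4,5,7,8,9,10} 10  {5,6,7,8,9,10} 20
  7 to go: {3,5,6,7,8,9,10} 35  {4,5,6,7,8,9,10} 30
  8 to go: {3,4,5,6,7,8,9,10} 65
  9 to go: {2,3,4,5,6,7,8,9,10} 65
  if 0:b drops first: 65 orders

65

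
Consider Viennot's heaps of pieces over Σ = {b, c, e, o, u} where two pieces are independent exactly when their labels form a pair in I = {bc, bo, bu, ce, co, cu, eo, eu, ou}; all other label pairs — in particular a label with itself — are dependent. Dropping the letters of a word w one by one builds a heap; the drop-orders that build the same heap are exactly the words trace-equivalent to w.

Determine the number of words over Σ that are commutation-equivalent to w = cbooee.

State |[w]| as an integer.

60

#0=c has no predecessor
#1=b has no predecessor
#2=o has no predecessor
#3=o depends on [2:o]
#4=e depends on [1:b]
#5=e depends on [4:e]
sources: [0:c, 1:b, 2:o]
N(rest) = Σ N(rest − s) over sources s of rest; N(one piece) = 1:
  size 1 → [0]=1  [3]=1  [5]=1
  size 2 → [0,3]=2  [0,5]=2  [2,3]=1  [3,5]=2  [4,5]=1
  size 3 → [0,2,3]=3  [0,3,5]=6  [0,4,5]=3  [1,4,5]=1  [2,3,5]=3  [3,4,5]=3
  size 4 → [0,1,4,5]=4  [0,2,3,5]=12  [0,3,4,5]=12  [1,3,4,5]=4  [2,3,4,5]=6
  first=0(c) contributes 10
  first=1(b) contributes 30
  first=2(o) contributes 20
|[w]| = 60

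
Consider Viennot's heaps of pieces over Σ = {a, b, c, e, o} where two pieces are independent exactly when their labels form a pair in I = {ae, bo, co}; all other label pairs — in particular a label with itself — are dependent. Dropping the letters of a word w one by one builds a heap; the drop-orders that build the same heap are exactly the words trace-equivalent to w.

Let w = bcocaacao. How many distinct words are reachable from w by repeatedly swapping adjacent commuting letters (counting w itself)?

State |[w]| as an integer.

4

piece 0:b — minimal
piece 1:c rests on {0:b}
piece 2:o — minimal
piece 3:c rests on {1:c}
piece 4:a rests on {2:o, 3:c}
piece 5:a rests on {4:a}
piece 6:c rests on {5:a}
piece 7:a rests on {6:c}
piece 8:o rests on {7:a}
minimal pieces: {0:b, 2:o}
ways to finish when only these pieces remain (= sum over removing one remaining piece with nothing left below it):
  1 left: {8}→1
  2 left: {7,8}→1
  3 left: {6,7,8}→1
  4 left: {5,6,7,8}→1
  5 left: {4,5,6,7,8}→1
  6 left: {2,4,5,6,7,8}→1  {3,4,5,6,7,8}→1
  7 left: {1,3,4,5,6,7,8}→1  {2,3,4,5,6,7,8}→2
  placing 0:b first → 3 extensions
  placing 2:o first → 1 extensions
total linear extensions = 4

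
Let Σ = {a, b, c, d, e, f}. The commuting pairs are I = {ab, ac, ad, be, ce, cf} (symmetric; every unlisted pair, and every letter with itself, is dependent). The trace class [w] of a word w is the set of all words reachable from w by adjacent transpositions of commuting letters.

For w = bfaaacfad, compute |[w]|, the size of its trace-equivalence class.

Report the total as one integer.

0(b) covers ∅
1(f) covers 0:b
2(a) covers 1:f
3(a) covers 2:a
4(a) covers 3:a
5(c) covers 0:b
6(f) covers 4:a
7(a) covers 6:f
8(d) covers 5:c, 6:f
floor of heap: 0:b
completions by unplaced set U, small U first (add the entries for U minus each lowest piece of U):
  |U|=1: {7}:1  {8}:1
  |U|=2: {5,8}:1  {7,8}:2
  |U|=3: {5,7,8}:3  {6,7,8}:2
  |U|=4: {4,6,7,8}:2  {5,6,7,8}:5
  |U|=5: {3,4,6,7,8}:2  {4,5,6,7,8}:7
  |U|=6: {2,3,4,6,7,8}:2  {3,4,5,6,7,8}:9
  |U|=7: {1,2,3,4,6,7,8}:2  {2,3,4,5,6,7,8}:11
  start at 0(b): 13

13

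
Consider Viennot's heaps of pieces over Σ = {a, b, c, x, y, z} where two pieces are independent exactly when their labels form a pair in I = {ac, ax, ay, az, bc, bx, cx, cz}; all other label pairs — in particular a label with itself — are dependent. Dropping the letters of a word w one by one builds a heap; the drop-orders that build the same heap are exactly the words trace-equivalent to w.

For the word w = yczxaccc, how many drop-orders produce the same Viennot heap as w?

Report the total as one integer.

0(y) covers ∅
1(c) covers 0:y
2(z) covers 0:y
3(x) covers 2:z
4(a) covers ∅
5(c) covers 1:c
6(c) covers 5:c
7(c) covers 6:c
floor of heap: 0:y, 4:a
completions by unplaced set U, small U first (add the entries for U minus each lowest piece of U):
  |U|=1: {3}:1  {4}:1  {7}:1
  |U|=2: {2,3}:1  {3,4}:2  {3,7}:2  {4,7}:2  {6,7}:1
  |U|=3: {2,3,4}:3  {2,3,7}:3  {3,4,7}:6  {3,6,7}:3  {4,6,7}:3  {5,6,7}:1
  |U|=4: {1,5,6,7}:1  {2,3,4,7}:12  {2,3,6,7}:6  {3,4,6,7}:12  {3,5,6,7}:4  {4,5,6,7}:4
  |U|=5: {1,3,5,6,7}:5  {1,4,5,6,7}:5  {2,3,4,6,7}:30  {2,3,5,6,7}:10  {3,4,5,6,7}:20
  |U|=6: {1,2,3,5,6,7}:15  {1,3,4,5,6,7}:30  {2,3,4,5,6,7}:60
  start at 0(y): 105
  start at 4(a): 15
sum over floor = 120

120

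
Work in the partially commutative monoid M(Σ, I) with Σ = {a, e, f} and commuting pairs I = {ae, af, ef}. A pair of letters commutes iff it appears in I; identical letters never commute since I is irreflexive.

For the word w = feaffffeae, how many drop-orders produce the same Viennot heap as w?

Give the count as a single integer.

drop 0:f onto floor
drop 1:e onto floor
drop 2:a onto floor
drop 3:f onto {0:f}
drop 4:f onto {3:f}
drop 5:f onto {4:f}
drop 6:f onto {5:f}
drop 7:e onto {1:e}
drop 8:a onto {2:a}
drop 9:e onto {7:e}
ground layer = {0:f, 1:e, 2:a}
drop-orders for the pieces not yet dropped (sum over which currently-grounded one goes next):
  1 to go: {6} 1  {8} 1  {9} 1
  2 to go: {2,8} 1  {5,6} 1  {6,8} 2  {6,9} 2  {7,9} 1  {8,9} 2
  3 to go: {1,7,9} 1  {2,6,8} 3  {2,8,9} 3  {4,5,6} 1  {5,6,8} 3  {5,6,9} 3  {6,7,9} 3  {6,8,9} 6  {7,8,9} 3
  4 to go: {1,6,7,9} 4  {1,7,8,9} 4  {2,5,6,8} 6  {2,6,8,9} 12  {2,7,8,9} 6  {3,4,5,6} 1  {4,5,6,8} 4  {4,5,6,9} 4  {5,6,7,9} 6  {5,6,8,9} 12  {6,7,8,9} 12
  5 to go: {0,3,4,5,6} 1  {1,2,7,8,9} 10  {1,5,6,7,9} 10  {1,6,7,8,9} 20  {2,4,5,6,8} 10  {2,5,6,8,9} 30  {2,6,7,8,9} 30  {3,4,5,6,8} 5  {3,4,5,6,9} 5  {4,5,6,7,9} 10  {4,5,6,8,9} 20  {5,6,7,8,9} 30
  6 to go: {0,3,4,5,6,8} 6  {0,3,4,5,6,9} 6  {1,2,6,7,8,9} 60  {1,4,5,6,7,9} 20  {1,5,6,7,8,9} 60  {2,3,4,5,6,8} 15  {2,4,5,6,8,9} 60  {2,5,6,7,8,9} 90  {3,4,5,6,7,9} 15  {3,4,5,6,8,9} 30  {4,5,6,7,8,9} 60
  7 to go: {0,2,3,4,5,6,8} 21  {0,3,4,5,6,7,9} 21  {0,3,4,5,6,8,9} 42  {1,2,5,6,7,8,9} 210  {1,3,4,5,6,7,9} 35  {1,4,5,6,7,8,9} 140  {2,3,4,5,6,8,9} 105  {2,4,5,6,7,8,9} 210  {3,4,5,6,7,8,9} 105
  8 to go: {0,1,3,4,5,6,7,9} 56  {0,2,3,4,5,6,8,9} 168  {0,3,4,5,6,7,8,9} 168  {1,2,4,5,6,7,8,9} 560  {1,3,4,5,6,7,8,9} 280  {2,3,4,5,6,7,8,9} 420
  if 0:f drops first: 1260 orders
  if 1:e drops first: 756 orders
  if 2:a drops first: 504 orders
heap linearizations: 2520

2520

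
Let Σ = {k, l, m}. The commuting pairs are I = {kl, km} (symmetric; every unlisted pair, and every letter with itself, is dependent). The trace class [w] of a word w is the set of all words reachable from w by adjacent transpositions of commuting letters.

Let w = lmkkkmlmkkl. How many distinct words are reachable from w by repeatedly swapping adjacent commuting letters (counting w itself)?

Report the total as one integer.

462

#0=l has no predecessor
#1=m depends on [0:l]
#2=k has no predecessor
#3=k depends on [2:k]
#4=k depends on [3:k]
#5=m depends on [1:m]
#6=l depends on [5:m]
#7=m depends on [6:l]
#8=k depends on [4:k]
#9=k depends on [8:k]
#10=l depends on [7:m]
sources: [0:l, 2:k]
N(rest) = Σ N(rest − s) over sources s of rest; N(one piece) = 1:
  size 1 → [9]=1  [10]=1
  size 2 → [7,10]=1  [8,9]=1  [9,10]=2
  size 3 → [4,8,9]=1  [6,7,10]=1  [7,9,10]=3  [8,9,10]=3
  size 4 → [3,4,8,9]=1  [4,8,9,10]=4  [5,6,7,10]=1  [6,7,9,10]=4  [7,8,9,10]=6
  size 5 → [1,5,6,7,10]=1  [2,3,4,8,9]=1  [3,4,8,9,10]=5  [4,7,8,9,10]=10  [5,6,7,9,10]=5  [6,7,8,9,10]=10
  size 6 → [0,1,5,6,7,10]=1  [1,5,6,7,9,10]=6  [2,3,4,8,9,10]=6  [3,4,7,8,9,10]=15  [4,6,7,8,9,10]=20  [5,6,7,8,9,10]=15
  size 7 → [0,1,5,6,7,9,10]=7  [1,5,6,7,8,9,10]=21  [2,3,4,7,8,9,10]=21  [3,4,6,7,8,9,10]=35  [4,5,6,7,8,9,10]=35
  size 8 → [0,1,5,6,7,8,9,10]=28  [1,4,5,6,7,8,9,10]=56  [2,3,4,6,7,8,9,10]=56  [3,4,5,6,7,8,9,10]=70
  size 9 → [0,1,4,5,6,7,8,9,10]=84  [1,3,4,5,6,7,8,9,10]=126  [2,3,4,5,6,7,8,9,10]=126
  first=0(l) contributes 252
  first=2(k) contributes 210
|[w]| = 462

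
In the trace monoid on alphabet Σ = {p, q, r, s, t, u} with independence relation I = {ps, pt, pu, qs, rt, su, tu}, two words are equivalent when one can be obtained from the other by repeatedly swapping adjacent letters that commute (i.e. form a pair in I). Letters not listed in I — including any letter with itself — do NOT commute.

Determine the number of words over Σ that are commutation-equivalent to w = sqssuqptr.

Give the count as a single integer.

90

piece 0:s — minimal
piece 1:q — minimal
piece 2:s rests on {0:s}
piece 3:s rests on {2:s}
piece 4:u rests on {1:q}
piece 5:q rests on {4:u}
piece 6:p rests on {5:q}
piece 7:t rests on {3:s, 5:q}
piece 8:r rests on {3:s, 6:p}
minimal pieces: {0:s, 1:q}
ways to finish when only these pieces remain (= sum over removing one remaining piece with nothing left below it):
  1 left: {7}→1  {8}→1
  2 left: {6,8}→1  {7,8}→2
  3 left: {3,7,8}→2  {6,7,8}→3
  4 left: {2,3,7,8}→2  {3,6,7,8}→5  {5,6,7,8}→3
  5 left: {0,2,3,7,8}→2  {2,3,6,7,8}→7  {3,5,6,7,8}→8  {4,5,6,7,8}→3
  6 left: {0,2,3,6,7,8}→9  {1,4,5,6,7,8}→3  {2,3,5,6,7,8}→15  {3,4,5,6,7,8}→11
  7 left: {0,2,3,5,6,7,8}→24  {1,3,4,5,6,7,8}→14  {2,3,4,5,6,7,8}→26
  placing 0:s first → 40 extensions
  placing 1:q first → 50 extensions
total linear extensions = 90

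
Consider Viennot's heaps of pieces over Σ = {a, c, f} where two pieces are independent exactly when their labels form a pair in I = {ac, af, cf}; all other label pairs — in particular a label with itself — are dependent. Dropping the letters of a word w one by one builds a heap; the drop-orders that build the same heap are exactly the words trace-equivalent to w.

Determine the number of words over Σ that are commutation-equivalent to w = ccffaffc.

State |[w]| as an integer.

piece 0:c — minimal
piece 1:c rests on {0:c}
piece 2:f — minimal
piece 3:f rests on {2:f}
piece 4:a — minimal
piece 5:f rests on {3:f}
piece 6:f rests on {5:f}
piece 7:c rests on {1:c}
minimal pieces: {0:c, 2:f, 4:a}
ways to finish when only these pieces remain (= sum over removing one remaining piece with nothing left below it):
  1 left: {4}→1  {6}→1  {7}→1
  2 left: {1,7}→1  {4,6}→2  {4,7}→2  {5,6}→1  {6,7}→2
  3 left: {0,1,7}→1  {1,4,7}→3  {1,6,7}→3  {3,5,6}→1  {4,5,6}→3  {4,6,7}→6  {5,6,7}→3
  4 left: {0,1,4,7}→4  {0,1,6,7}→4  {1,4,6,7}→12  {1,5,6,7}→6  {2,3,5,6}→1  {3,4,5,6}→4  {3,5,6,7}→4  {4,5,6,7}→12
  5 left: {0,1,4,6,7}→20  {0,1,5,6,7}→10  {1,3,5,6,7}→10  {1,4,5,6,7}→30  {2,3,4,5,6}→5  {2,3,5,6,7}→5  {3,4,5,6,7}→20
  6 left: {0,1,3,5,6,7}→20  {0,1,4,5,6,7}→60  {1,2,3,5,6,7}→15  {1,3,4,5,6,7}→60  {2,3,4,5,6,7}→30
  placing 0:c first → 105 extensions
  placing 2:f first → 140 extensions
  placing 4:a first → 35 extensions
total linear extensions = 280

280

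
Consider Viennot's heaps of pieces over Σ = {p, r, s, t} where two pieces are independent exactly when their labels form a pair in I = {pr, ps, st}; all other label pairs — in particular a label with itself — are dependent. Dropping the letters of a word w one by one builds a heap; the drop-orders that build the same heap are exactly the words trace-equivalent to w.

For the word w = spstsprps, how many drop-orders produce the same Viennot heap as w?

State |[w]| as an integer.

105

drop 0:s onto floor
drop 1:p onto floor
drop 2:s onto {0:s}
drop 3:t onto {1:p}
drop 4:s onto {2:s}
drop 5:p onto {3:t}
drop 6:r onto {3:t, 4:s}
drop 7:p onto {5:p}
drop 8:s onto {6:r}
ground layer = {0:s, 1:p}
drop-orders for the pieces not yet dropped (sum over which currently-grounded one goes next):
  1 to go: {7} 1  {8} 1
  2 to go: {5,7} 1  {6,8} 1  {7,8} 2
  3 to go: {4,6,8} 1  {5,7,8} 3  {6,7,8} 3
  4 to go: {2,4,6,8} 1  {4,6,7,8} 4  {5,6,7,8} 6
  5 to go: {0,2,4,6,8} 1  {2,4,6,7,8} 5  {3,5,6,7,8} 6  {4,5,6,7,8} 10
  6 to go: {0,2,4,6,7,8} 6  {1,3,5,6,7,8} 6  {2,4,5,6,7,8} 15  {3,4,5,6,7,8} 16
  7 to go: {0,2,4,5,6,7,8} 21  {1,3,4,5,6,7,8} 22  {2,3,4,5,6,7,8} 31
  if 0:s drops first: 53 orders
  if 1:p drops first: 52 orders
heap linearizations: 105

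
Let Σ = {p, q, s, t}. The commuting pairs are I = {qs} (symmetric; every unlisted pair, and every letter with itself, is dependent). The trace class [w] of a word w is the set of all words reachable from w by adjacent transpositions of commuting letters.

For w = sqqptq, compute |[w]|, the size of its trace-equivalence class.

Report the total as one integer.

0(s) covers ∅
1(q) covers ∅
2(q) covers 1:q
3(p) covers 0:s, 2:q
4(t) covers 3:p
5(q) covers 4:t
floor of heap: 0:s, 1:q
completions by unplaced set U, small U first (add the entries for U minus each lowest piece of U):
  |U|=1: {5}:1
  |U|=2: {4,5}:1
  |U|=3: {3,4,5}:1
  |U|=4: {0,3,4,5}:1  {2,3,4,5}:1
  start at 0(s): 1
  start at 1(q): 2
sum over floor = 3

3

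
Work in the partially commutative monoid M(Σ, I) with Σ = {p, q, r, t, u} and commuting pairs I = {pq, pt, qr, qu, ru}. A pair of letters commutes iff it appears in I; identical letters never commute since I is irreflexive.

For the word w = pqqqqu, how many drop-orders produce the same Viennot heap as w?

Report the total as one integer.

15

piece 0:p — minimal
piece 1:q — minimal
piece 2:q rests on {1:q}
piece 3:q rests on {2:q}
piece 4:q rests on {3:q}
piece 5:u rests on {0:p}
minimal pieces: {0:p, 1:q}
ways to finish when only these pieces remain (= sum over removing one remaining piece with nothing left below it):
  1 left: {4}→1  {5}→1
  2 left: {0,5}→1  {3,4}→1  {4,5}→2
  3 left: {0,4,5}→3  {2,3,4}→1  {3,4,5}→3
  4 left: {0,3,4,5}→6  {1,2,3,4}→1  {2,3,4,5}→4
  placing 0:p first → 5 extensions
  placing 1:q first → 10 extensions
total linear extensions = 15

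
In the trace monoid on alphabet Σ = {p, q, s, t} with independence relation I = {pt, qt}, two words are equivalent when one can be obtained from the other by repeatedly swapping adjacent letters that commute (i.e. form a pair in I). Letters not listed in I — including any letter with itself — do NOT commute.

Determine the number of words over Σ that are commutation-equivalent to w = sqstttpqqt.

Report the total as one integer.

35

0(s) covers ∅
1(q) covers 0:s
2(s) covers 1:q
3(t) covers 2:s
4(t) covers 3:t
5(t) covers 4:t
6(p) covers 2:s
7(q) covers 6:p
8(q) covers 7:q
9(t) covers 5:t
floor of heap: 0:s
completions by unplaced set U, small U first (add the entries for U minus each lowest piece of U):
  |U|=1: {8}:1  {9}:1
  |U|=2: {5,9}:1  {7,8}:1  {8,9}:2
  |U|=3: {4,5,9}:1  {5,8,9}:3  {6,7,8}:1  {7,8,9}:3
  |U|=4: {3,4,5,9}:1  {4,5,8,9}:4  {5,7,8,9}:6  {6,7,8,9}:4
  |U|=5: {3,4,5,8,9}:5  {4,5,7,8,9}:10  {5,6,7,8,9}:10
  |U|=6: {3,4,5,7,8,9}:15  {4,5,6,7,8,9}:20
  |U|=7: {3,4,5,6,7,8,9}:35
  |U|=8: {2,3,4,5,6,7,8,9}:35
  start at 0(s): 35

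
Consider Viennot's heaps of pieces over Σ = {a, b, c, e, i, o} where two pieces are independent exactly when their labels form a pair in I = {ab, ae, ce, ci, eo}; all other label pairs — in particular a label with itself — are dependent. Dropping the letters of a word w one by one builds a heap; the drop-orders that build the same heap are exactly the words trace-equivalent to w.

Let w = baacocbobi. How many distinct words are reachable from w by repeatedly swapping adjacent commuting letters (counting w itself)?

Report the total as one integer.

3

0(b) covers ∅
1(a) covers ∅
2(a) covers 1:a
3(c) covers 0:b, 2:a
4(o) covers 3:c
5(c) covers 4:o
6(b) covers 5:c
7(o) covers 6:b
8(b) covers 7:o
9(i) covers 8:b
floor of heap: 0:b, 1:a
completions by unplaced set U, small U first (add the entries for U minus each lowest piece of U):
  |U|=1: {9}:1
  |U|=2: {8,9}:1
  |U|=3: {7,8,9}:1
  |U|=4: {6,7,8,9}:1
  |U|=5: {5,6,7,8,9}:1
  |U|=6: {4,5,6,7,8,9}:1
  |U|=7: {3,4,5,6,7,8,9}:1
  |U|=8: {0,3,4,5,6,7,8,9}:1  {2,3,4,5,6,7,8,9}:1
  start at 0(b): 1
  start at 1(a): 2
sum over floor = 3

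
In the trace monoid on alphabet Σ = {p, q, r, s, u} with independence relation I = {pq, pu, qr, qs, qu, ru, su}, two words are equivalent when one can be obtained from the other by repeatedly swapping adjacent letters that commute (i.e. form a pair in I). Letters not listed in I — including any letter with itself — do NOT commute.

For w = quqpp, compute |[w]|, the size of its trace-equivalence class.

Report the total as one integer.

30

#0=q has no predecessor
#1=u has no predecessor
#2=q depends on [0:q]
#3=p has no predecessor
#4=p depends on [3:p]
sources: [0:q, 1:u, 3:p]
N(rest) = Σ N(rest − s) over sources s of rest; N(one piece) = 1:
  size 1 → [1]=1  [2]=1  [4]=1
  size 2 → [0,2]=1  [1,2]=2  [1,4]=2  [2,4]=2  [3,4]=1
  size 3 → [0,1,2]=3  [0,2,4]=3  [1,2,4]=6  [1,3,4]=3  [2,3,4]=3
  first=0(q) contributes 12
  first=1(u) contributes 6
  first=3(p) contributes 12
|[w]| = 30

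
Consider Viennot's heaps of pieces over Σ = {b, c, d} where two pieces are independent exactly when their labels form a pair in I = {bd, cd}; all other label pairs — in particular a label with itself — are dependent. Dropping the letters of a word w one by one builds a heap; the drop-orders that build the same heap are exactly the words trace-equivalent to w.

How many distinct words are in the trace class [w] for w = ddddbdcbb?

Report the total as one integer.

126

piece 0:d — minimal
piece 1:d rests on {0:d}
piece 2:d rests on {1:d}
piece 3:d rests on {2:d}
piece 4:b — minimal
piece 5:d rests on {3:d}
piece 6:c rests on {4:b}
piece 7:b rests on {6:c}
piece 8:b rests on {7:b}
minimal pieces: {0:d, 4:b}
ways to finish when only these pieces remain (= sum over removing one remaining piece with nothing left below it):
  1 left: {5}→1  {8}→1
  2 left: {3,5}→1  {5,8}→2  {7,8}→1
  3 left: {2,3,5}→1  {3,5,8}→3  {5,7,8}→3  {6,7,8}→1
  4 left: {1,2,3,5}→1  {2,3,5,8}→4  {3,5,7,8}→6  {4,6,7,8}→1  {5,6,7,8}→4
  5 left: {0,1,2,3,5}→1  {1,2,3,5,8}→5  {2,3,5,7,8}→10  {3,5,6,7,8}→10  {4,5,6,7,8}→5
  6 left: {0,1,2,3,5,8}→6  {1,2,3,5,7,8}→15  {2,3,5,6,7,8}→20  {3,4,5,6,7,8}→15
  7 left: {0,1,2,3,5,7,8}→21  {1,2,3,5,6,7,8}→35  {2,3,4,5,6,7,8}→35
  placing 0:d first → 70 extensions
  placing 4:b first → 56 extensions
total linear extensions = 126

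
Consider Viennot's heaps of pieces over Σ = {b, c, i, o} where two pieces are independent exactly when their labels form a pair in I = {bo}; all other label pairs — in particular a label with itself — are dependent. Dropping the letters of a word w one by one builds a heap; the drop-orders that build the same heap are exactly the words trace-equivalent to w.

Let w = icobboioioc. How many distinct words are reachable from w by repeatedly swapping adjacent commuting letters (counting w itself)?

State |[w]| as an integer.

0(i) covers ∅
1(c) covers 0:i
2(o) covers 1:c
3(b) covers 1:c
4(b) covers 3:b
5(o) covers 2:o
6(i) covers 4:b, 5:o
7(o) covers 6:i
8(i) covers 7:o
9(o) covers 8:i
10(c) covers 9:o
floor of heap: 0:i
completions by unplaced set U, small U first (add the entries for U minus each lowest piece of U):
  |U|=1: {10}:1
  |U|=2: {9,10}:1
  |U|=3: {8,9,10}:1
  |U|=4: {7,8,9,10}:1
  |U|=5: {6,7,8,9,10}:1
  |U|=6: {4,6,7,8,9,10}:1  {5,6,7,8,9,10}:1
  |U|=7: {2,5,6,7,8,9,10}:1  {3,4,6,7,8,9,10}:1  {4,5,6,7,8,9,10}:2
  |U|=8: {2,4,5,6,7,8,9,10}:3  {3,4,5,6,7,8,9,10}:3
  |U|=9: {2,3,4,5,6,7,8,9,10}:6
  start at 0(i): 6

6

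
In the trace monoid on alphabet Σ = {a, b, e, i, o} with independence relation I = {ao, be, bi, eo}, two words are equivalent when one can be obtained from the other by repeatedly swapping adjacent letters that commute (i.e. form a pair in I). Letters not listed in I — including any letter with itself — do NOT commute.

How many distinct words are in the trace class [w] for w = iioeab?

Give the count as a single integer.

piece 0:i — minimal
piece 1:i rests on {0:i}
piece 2:o rests on {1:i}
piece 3:e rests on {1:i}
piece 4:a rests on {3:e}
piece 5:b rests on {2:o, 4:a}
minimal pieces: {0:i}
ways to finish when only these pieces remain (= sum over removing one remaining piece with nothing left below it):
  1 left: {5}→1
  2 left: {2,5}→1  {4,5}→1
  3 left: {2,4,5}→2  {3,4,5}→1
  4 left: {2,3,4,5}→3
  placing 0:i first → 3 extensions

3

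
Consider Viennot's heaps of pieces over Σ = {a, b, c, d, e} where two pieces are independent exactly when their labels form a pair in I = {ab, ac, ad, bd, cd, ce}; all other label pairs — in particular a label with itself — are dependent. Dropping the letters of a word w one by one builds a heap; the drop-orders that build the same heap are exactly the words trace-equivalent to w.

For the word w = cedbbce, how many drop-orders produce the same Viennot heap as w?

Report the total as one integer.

16

0(c) covers ∅
1(e) covers ∅
2(d) covers 1:e
3(b) covers 0:c, 1:e
4(b) covers 3:b
5(c) covers 4:b
6(e) covers 2:d, 4:b
floor of heap: 0:c, 1:e
completions by unplaced set U, small U first (add the entries for U minus each lowest piece of U):
  |U|=1: {5}:1  {6}:1
  |U|=2: {2,6}:1  {5,6}:2
  |U|=3: {2,5,6}:3  {4,5,6}:2
  |U|=4: {2,4,5,6}:5  {3,4,5,6}:2
  |U|=5: {0,3,4,5,6}:2  {2,3,4,5,6}:7
  start at 0(c): 7
  start at 1(e): 9
sum over floor = 16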